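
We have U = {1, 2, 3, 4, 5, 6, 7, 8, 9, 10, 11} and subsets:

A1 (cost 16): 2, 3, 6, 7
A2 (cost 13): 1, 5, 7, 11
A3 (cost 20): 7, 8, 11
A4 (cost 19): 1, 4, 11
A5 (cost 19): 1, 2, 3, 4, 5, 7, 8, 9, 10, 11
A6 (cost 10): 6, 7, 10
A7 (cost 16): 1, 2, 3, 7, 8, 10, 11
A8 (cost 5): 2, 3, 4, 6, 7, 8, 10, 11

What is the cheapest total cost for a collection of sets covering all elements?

A5, A8 cover every element at cost 19 + 5 = 24.
Any cover uses at least 2 sets; among all covering selections none totals below 24.

24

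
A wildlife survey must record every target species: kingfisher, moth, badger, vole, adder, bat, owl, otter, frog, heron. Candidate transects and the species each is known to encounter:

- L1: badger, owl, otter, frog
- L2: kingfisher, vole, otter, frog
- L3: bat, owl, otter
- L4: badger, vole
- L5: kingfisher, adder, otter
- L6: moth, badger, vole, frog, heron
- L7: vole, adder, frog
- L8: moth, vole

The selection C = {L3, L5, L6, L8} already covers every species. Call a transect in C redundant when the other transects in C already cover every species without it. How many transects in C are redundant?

Drop L3: bat, owl uncovered — not redundant.
Drop L5: kingfisher, adder uncovered — not redundant.
Drop L6: badger, frog, heron uncovered — not redundant.
Drop L8: the rest still cover every species — redundant.
1 redundant: L8.

1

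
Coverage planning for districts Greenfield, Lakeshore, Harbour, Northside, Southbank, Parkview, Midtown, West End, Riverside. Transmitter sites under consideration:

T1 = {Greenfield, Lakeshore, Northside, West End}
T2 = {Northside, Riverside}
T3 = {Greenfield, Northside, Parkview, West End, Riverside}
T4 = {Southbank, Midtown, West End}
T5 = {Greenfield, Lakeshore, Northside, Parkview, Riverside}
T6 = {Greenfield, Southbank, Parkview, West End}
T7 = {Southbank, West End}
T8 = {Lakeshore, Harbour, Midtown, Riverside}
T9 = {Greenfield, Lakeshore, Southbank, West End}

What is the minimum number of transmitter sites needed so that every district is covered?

T1, T6, T8 together cover {Greenfield, Lakeshore, Harbour, Northside, Southbank, Parkview, Midtown, West End, Riverside} — every district.
No 2 of the 9 transmitter sites cover everything (all 36 pairs fall short), so 3 is minimum.

3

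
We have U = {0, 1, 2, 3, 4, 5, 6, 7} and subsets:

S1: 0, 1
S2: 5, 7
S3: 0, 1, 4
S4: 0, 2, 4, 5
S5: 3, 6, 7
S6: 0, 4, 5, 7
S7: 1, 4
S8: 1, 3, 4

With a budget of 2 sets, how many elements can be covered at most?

Choosing S4, S5 covers {0, 2, 3, 4, 5, 6, 7} — 7 elements.
No choice of 2 sets does better; here 1 is left uncovered.

7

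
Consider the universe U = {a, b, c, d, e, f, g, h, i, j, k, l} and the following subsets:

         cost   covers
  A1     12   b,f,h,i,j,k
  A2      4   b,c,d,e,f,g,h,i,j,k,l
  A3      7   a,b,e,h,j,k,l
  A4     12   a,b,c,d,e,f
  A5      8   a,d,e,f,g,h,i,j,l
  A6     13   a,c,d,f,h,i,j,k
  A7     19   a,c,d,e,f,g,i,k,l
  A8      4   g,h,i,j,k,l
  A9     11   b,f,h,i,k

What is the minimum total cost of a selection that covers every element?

A2, A3 cover every element at cost 4 + 7 = 11.
Any cover uses at least 2 sets; among all covering selections none totals below 11.

11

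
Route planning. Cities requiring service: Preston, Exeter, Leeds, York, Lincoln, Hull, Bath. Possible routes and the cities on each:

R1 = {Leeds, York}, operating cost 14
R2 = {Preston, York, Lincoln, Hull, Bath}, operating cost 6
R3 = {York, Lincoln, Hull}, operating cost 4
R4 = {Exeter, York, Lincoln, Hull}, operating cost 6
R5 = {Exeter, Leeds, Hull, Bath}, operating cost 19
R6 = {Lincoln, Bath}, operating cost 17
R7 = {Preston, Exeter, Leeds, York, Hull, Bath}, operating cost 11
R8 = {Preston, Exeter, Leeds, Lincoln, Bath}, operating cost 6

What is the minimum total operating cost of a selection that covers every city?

R3, R8 cover every city at operating cost 4 + 6 = 10.
Any cover uses at least 2 routes; among all covering selections none totals below 10.
Greedy by coverage-per-operating cost would pick R2, R8 for 12 — worse than the optimum 10.

10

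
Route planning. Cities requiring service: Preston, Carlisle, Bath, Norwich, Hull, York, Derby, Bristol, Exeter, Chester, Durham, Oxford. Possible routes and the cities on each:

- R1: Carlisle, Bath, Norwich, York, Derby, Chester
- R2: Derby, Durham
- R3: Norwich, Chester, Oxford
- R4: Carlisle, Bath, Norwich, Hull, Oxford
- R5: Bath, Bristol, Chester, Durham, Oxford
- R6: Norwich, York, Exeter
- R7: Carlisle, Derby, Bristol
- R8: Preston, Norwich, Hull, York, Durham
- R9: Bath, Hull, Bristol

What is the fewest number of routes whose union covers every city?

R1, R5, R6, R8 together cover {Preston, Carlisle, Bath, Norwich, Hull, York, Derby, Bristol, Exeter, Chester, Durham, Oxford} — every city.
No 3 of the 9 routes cover everything (all 84 triples fall short), so 4 is minimum.

4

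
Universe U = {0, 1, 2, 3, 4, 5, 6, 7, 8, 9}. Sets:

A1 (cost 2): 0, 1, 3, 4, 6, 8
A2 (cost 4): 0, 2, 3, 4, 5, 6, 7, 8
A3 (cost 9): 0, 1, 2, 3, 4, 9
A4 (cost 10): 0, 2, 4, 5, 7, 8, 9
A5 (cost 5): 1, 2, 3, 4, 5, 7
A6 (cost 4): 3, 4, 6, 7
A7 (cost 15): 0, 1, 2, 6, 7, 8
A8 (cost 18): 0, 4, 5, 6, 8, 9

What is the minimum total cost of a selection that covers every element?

12

A1, A4 cover every element at cost 2 + 10 = 12.
Any cover uses at least 2 sets; among all covering selections none totals below 12.
Greedy by coverage-per-cost would pick A1, A2, A3 for 15 — worse than the optimum 12.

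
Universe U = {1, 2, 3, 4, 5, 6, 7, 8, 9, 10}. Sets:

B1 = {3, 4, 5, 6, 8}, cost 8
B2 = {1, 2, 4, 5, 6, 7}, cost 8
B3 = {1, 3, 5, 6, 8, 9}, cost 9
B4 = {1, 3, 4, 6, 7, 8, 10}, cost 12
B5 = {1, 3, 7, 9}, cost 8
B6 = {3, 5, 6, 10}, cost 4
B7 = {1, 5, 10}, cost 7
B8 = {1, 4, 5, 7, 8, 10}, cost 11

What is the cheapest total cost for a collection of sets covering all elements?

21

B2, B3, B6 cover every element at cost 8 + 9 + 4 = 21.
Any cover uses at least 3 sets; among all covering selections none totals below 21.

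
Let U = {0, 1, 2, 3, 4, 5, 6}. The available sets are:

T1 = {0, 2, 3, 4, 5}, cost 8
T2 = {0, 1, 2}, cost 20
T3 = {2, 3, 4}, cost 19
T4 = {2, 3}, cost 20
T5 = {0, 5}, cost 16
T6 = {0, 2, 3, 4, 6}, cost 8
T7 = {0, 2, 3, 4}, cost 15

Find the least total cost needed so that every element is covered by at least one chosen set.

T1, T2, T6 cover every element at cost 8 + 20 + 8 = 36.
Any cover uses at least 3 sets; among all covering selections none totals below 36.

36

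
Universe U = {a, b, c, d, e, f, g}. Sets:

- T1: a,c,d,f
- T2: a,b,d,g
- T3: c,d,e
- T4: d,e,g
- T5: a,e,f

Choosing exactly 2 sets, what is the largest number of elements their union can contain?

Choosing T1, T2 covers {a, b, c, d, f, g} — 6 elements.
No choice of 2 sets does better; here e is left uncovered.

6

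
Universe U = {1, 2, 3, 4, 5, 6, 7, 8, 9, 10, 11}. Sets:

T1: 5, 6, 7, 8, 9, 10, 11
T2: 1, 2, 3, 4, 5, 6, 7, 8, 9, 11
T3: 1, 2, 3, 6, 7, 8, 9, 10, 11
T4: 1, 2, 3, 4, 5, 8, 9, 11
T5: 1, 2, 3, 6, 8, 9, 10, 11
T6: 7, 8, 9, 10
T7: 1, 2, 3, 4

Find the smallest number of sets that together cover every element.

T1, T2 together cover {1, 2, 3, 4, 5, 6, 7, 8, 9, 10, 11} — every element.
No single set contains all 11 elements, so 2 is optimal.

2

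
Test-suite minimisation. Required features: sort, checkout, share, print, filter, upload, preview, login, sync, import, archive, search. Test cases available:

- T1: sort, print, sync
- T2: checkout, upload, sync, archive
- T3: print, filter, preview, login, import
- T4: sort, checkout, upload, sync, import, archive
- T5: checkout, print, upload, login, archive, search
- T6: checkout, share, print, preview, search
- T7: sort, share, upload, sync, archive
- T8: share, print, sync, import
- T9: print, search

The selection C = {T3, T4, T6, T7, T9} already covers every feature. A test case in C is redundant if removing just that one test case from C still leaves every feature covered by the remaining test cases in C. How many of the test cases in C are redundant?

4

Drop T3: filter, login uncovered — not redundant.
Drop T4: the rest still cover every feature — redundant.
Drop T6: the rest still cover every feature — redundant.
Drop T7: the rest still cover every feature — redundant.
Drop T9: the rest still cover every feature — redundant.
4 redundant: T4, T6, T7, T9.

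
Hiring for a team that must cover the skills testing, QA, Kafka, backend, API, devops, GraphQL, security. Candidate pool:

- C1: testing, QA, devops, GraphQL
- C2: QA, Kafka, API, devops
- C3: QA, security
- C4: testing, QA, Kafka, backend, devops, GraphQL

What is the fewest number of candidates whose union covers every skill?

3

C2, C3, C4 together cover {testing, QA, Kafka, backend, API, devops, GraphQL, security} — every skill.
No 2 of the 4 candidates cover everything (all 6 pairs fall short), so 3 is minimum.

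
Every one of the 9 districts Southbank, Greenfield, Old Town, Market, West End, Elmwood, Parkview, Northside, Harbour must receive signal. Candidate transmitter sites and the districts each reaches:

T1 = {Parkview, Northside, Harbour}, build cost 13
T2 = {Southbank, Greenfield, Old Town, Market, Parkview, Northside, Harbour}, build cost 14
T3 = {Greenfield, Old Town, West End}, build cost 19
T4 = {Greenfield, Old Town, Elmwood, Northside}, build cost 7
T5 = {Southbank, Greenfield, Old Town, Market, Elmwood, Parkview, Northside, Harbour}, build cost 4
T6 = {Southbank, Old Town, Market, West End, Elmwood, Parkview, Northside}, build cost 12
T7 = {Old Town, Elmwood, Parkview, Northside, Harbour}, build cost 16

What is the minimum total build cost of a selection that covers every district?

16

T5, T6 cover every district at build cost 4 + 12 = 16.
Any cover uses at least 2 transmitter sites; among all covering selections none totals below 16.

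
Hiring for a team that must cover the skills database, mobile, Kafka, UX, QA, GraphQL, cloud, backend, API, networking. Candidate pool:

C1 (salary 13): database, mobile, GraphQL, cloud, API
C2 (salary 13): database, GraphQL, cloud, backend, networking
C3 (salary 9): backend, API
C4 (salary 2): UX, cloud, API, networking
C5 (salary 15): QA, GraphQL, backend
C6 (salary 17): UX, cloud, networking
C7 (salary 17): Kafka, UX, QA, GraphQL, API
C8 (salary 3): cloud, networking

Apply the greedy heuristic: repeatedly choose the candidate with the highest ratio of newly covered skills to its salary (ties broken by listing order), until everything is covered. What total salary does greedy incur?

Pick 1: C4 adds 4 new (UX, cloud, API, networking) at salary 2 (ratio 4/2).
Pick 2: C1 adds 3 new (database, mobile, GraphQL) at salary 13 (ratio 3/13).
Pick 3: C5 adds 2 new (QA, backend) at salary 15 (ratio 2/15).
Pick 4: C7 adds 1 new (Kafka) at salary 17 (ratio 1/17).
Greedy total salary: 2 + 13 + 15 + 17 = 47. (The true optimum is 41, so greedy overshoots here.)

47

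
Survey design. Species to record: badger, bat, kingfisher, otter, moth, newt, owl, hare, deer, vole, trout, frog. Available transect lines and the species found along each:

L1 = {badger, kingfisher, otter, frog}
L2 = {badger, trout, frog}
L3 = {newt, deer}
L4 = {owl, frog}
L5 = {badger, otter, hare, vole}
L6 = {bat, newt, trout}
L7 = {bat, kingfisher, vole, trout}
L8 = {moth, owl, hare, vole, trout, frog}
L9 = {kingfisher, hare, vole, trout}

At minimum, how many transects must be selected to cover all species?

L1, L3, L6, L8 together cover {badger, bat, kingfisher, otter, moth, newt, owl, hare, deer, vole, trout, frog} — every species.
No 3 of the 9 transects cover everything (all 84 triples fall short), so 4 is minimum.

4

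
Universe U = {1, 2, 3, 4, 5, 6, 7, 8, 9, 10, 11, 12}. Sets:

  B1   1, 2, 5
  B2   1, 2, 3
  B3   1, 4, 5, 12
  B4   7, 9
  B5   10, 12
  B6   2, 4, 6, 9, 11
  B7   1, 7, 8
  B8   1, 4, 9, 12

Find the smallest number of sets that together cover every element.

5

B1, B2, B5, B6, B7 together cover {1, 2, 3, 4, 5, 6, 7, 8, 9, 10, 11, 12} — every element.
No 4 of the 8 sets cover everything (all 70 size-4 selections fall short), so 5 is minimum.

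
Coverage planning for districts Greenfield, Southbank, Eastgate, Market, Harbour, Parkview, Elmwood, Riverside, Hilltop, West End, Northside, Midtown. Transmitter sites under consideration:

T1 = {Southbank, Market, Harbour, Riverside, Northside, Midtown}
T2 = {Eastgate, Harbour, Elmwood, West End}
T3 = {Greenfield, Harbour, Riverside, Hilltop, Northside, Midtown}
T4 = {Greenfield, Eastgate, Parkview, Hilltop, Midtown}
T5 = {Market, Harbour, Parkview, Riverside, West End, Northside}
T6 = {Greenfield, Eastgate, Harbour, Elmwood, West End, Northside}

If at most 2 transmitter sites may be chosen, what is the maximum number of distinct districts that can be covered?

10

Choosing T1, T4 covers {Greenfield, Southbank, Eastgate, Market, Harbour, Parkview, Riverside, Hilltop, Northside, Midtown} — 10 districts.
No choice of 2 transmitter sites does better; here Elmwood, West End are left uncovered.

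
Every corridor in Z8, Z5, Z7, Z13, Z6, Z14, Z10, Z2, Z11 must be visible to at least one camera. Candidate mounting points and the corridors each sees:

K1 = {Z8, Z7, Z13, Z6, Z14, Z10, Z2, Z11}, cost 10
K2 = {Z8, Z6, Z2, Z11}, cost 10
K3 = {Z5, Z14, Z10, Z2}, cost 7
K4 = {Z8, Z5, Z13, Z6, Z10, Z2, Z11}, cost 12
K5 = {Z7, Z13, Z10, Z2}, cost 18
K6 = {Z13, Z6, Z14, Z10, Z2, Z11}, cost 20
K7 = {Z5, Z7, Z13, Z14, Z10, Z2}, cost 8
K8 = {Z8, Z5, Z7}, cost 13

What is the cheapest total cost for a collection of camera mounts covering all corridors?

17

K1, K3 cover every corridor at cost 10 + 7 = 17.
Any cover uses at least 2 camera mounts; among all covering selections none totals below 17.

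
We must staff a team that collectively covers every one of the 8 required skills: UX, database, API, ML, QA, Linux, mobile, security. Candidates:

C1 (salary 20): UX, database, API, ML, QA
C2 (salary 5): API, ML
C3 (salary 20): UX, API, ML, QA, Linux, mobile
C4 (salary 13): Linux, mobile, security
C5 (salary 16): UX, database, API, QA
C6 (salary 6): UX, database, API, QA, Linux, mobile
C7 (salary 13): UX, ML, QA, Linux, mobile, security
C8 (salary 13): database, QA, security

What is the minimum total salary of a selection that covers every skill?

19

C6, C7 cover every skill at salary 6 + 13 = 19.
Any cover uses at least 2 candidates; among all covering selections none totals below 19.
Greedy by coverage-per-salary would pick C6, C2, C4 for 24 — worse than the optimum 19.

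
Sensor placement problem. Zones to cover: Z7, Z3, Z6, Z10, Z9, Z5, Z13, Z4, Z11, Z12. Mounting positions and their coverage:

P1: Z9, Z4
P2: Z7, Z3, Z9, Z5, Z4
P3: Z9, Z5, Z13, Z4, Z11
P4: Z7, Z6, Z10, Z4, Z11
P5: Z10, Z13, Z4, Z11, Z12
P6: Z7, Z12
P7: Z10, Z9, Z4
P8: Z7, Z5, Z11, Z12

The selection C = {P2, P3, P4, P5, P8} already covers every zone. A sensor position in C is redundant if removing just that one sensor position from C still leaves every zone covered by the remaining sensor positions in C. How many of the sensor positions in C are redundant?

3

Drop P2: Z3 uncovered — not redundant.
Drop P3: the rest still cover every zone — redundant.
Drop P4: Z6 uncovered — not redundant.
Drop P5: the rest still cover every zone — redundant.
Drop P8: the rest still cover every zone — redundant.
3 redundant: P3, P5, P8.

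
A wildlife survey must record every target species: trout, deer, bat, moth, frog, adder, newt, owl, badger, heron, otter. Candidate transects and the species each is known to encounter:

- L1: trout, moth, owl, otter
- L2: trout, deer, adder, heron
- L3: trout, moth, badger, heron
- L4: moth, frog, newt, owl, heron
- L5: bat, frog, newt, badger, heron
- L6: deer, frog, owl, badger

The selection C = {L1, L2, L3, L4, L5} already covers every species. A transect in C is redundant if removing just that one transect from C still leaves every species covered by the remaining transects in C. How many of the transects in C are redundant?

Drop L1: otter uncovered — not redundant.
Drop L2: deer, adder uncovered — not redundant.
Drop L3: the rest still cover every species — redundant.
Drop L4: the rest still cover every species — redundant.
Drop L5: bat uncovered — not redundant.
2 redundant: L3, L4.

2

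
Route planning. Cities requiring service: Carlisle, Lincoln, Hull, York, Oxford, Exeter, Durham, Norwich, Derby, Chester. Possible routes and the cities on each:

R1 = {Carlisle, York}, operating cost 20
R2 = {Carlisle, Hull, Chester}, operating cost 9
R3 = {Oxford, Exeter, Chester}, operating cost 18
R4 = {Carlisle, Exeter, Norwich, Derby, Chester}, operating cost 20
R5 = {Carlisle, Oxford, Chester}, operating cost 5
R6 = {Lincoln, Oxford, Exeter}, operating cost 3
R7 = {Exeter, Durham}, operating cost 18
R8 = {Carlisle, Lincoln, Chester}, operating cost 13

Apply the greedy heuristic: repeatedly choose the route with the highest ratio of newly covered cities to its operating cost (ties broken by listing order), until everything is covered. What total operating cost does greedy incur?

Pick 1: R6 adds 3 new (Lincoln, Oxford, Exeter) at operating cost 3 (ratio 3/3).
Pick 2: R5 adds 2 new (Carlisle, Chester) at operating cost 5 (ratio 2/5).
Pick 3: R2 adds 1 new (Hull) at operating cost 9 (ratio 1/9).
Pick 4: R4 adds 2 new (Norwich, Derby) at operating cost 20 (ratio 2/20).
Pick 5: R7 adds 1 new (Durham) at operating cost 18 (ratio 1/18).
Pick 6: R1 adds 1 new (York) at operating cost 20 (ratio 1/20).
Greedy total operating cost: 3 + 5 + 9 + 20 + 18 + 20 = 75. (The true optimum is 70, so greedy overshoots here.)

75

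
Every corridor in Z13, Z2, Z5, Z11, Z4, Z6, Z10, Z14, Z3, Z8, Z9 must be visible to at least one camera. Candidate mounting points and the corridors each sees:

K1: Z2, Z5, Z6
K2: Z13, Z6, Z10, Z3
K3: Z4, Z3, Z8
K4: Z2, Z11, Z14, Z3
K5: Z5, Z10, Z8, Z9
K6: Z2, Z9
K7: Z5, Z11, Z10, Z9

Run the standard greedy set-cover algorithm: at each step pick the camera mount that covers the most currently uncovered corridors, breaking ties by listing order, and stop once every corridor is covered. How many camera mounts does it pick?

Pick 1: K2 covers 4 new corridors (Z13, Z6, Z10, Z3).
Pick 2: K4 covers 3 new corridors (Z2, Z11, Z14).
Pick 3: K5 covers 3 new corridors (Z5, Z8, Z9).
Pick 4: K3 covers 1 new corridors (Z4).
Greedy uses 4 camera mounts.

4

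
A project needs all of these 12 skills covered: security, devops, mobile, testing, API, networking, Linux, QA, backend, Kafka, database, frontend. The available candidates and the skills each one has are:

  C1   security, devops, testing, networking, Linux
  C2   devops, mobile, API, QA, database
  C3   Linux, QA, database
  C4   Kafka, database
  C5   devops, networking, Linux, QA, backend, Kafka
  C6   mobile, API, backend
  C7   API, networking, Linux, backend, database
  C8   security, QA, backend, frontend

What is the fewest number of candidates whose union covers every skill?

C1, C2, C4, C8 together cover {security, devops, mobile, testing, API, networking, Linux, QA, backend, Kafka, database, frontend} — every skill.
No 3 of the 8 candidates cover everything (all 56 triples fall short), so 4 is minimum.

4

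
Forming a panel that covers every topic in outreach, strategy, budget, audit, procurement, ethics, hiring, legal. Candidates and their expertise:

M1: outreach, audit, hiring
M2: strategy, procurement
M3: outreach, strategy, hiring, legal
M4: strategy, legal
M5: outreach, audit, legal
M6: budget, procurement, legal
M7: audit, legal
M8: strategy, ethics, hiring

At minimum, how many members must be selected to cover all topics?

M1, M6, M8 together cover {outreach, strategy, budget, audit, procurement, ethics, hiring, legal} — every topic.
No 2 of the 8 members cover everything (all 28 pairs fall short), so 3 is minimum.
Greedy (largest uncovered first) would take M3, M6, M1, M8 — 4 members — but 3 suffice.

3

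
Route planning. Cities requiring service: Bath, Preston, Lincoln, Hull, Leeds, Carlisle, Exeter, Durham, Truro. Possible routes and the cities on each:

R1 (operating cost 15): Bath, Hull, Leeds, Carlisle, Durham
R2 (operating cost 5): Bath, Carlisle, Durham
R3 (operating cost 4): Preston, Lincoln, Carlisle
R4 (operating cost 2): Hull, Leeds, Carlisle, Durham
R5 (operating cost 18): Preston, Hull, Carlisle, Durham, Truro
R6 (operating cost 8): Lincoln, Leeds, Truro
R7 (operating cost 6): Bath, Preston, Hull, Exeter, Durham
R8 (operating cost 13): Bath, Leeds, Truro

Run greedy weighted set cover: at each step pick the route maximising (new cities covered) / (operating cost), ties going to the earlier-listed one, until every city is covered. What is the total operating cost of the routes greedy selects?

20

Pick 1: R4 adds 4 new (Hull, Leeds, Carlisle, Durham) at operating cost 2 (ratio 4/2).
Pick 2: R3 adds 2 new (Preston, Lincoln) at operating cost 4 (ratio 2/4).
Pick 3: R7 adds 2 new (Bath, Exeter) at operating cost 6 (ratio 2/6).
Pick 4: R6 adds 1 new (Truro) at operating cost 8 (ratio 1/8).
Greedy total operating cost: 2 + 4 + 6 + 8 = 20. (The true optimum is 16, so greedy overshoots here.)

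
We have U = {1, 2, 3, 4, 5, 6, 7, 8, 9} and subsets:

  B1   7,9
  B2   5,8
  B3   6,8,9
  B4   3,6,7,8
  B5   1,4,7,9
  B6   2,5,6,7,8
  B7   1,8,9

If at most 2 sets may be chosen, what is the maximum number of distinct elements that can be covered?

8

Choosing B5, B6 covers {1, 2, 4, 5, 6, 7, 8, 9} — 8 elements.
No choice of 2 sets does better; here 3 is left uncovered.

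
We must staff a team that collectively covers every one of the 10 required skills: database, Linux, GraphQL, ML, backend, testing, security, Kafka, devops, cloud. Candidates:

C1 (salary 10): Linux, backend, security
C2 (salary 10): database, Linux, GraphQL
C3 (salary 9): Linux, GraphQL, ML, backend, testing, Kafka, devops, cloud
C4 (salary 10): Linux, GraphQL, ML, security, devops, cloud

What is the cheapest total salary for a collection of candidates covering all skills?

C1, C2, C3 cover every skill at salary 10 + 10 + 9 = 29.
Any cover uses at least 3 candidates; among all covering selections none totals below 29.

29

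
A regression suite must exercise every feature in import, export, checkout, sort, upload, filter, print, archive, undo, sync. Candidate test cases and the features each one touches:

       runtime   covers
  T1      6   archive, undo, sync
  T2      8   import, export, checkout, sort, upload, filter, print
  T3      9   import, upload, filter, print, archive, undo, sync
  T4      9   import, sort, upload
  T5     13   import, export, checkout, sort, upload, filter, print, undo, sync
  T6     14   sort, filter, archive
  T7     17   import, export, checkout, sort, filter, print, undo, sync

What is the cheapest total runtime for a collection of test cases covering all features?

14

T1, T2 cover every feature at runtime 6 + 8 = 14.
Any cover uses at least 2 test cases; among all covering selections none totals below 14.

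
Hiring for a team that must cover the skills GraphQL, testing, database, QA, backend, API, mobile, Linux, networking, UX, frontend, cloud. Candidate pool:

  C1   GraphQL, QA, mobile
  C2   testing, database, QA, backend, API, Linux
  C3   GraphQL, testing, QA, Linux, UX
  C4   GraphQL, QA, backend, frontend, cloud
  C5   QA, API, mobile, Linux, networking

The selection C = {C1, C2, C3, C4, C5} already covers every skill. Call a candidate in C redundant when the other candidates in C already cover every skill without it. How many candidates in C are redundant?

1

Drop C1: the rest still cover every skill — redundant.
Drop C2: database uncovered — not redundant.
Drop C3: UX uncovered — not redundant.
Drop C4: frontend, cloud uncovered — not redundant.
Drop C5: networking uncovered — not redundant.
1 redundant: C1.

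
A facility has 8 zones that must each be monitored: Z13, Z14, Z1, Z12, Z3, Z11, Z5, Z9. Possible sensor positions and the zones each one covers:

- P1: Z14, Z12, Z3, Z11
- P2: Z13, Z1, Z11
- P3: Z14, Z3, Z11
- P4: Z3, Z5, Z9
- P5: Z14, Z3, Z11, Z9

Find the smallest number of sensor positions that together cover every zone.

P1, P2, P4 together cover {Z13, Z14, Z1, Z12, Z3, Z11, Z5, Z9} — every zone.
No 2 of the 5 sensor positions cover everything (all 10 pairs fall short), so 3 is minimum.

3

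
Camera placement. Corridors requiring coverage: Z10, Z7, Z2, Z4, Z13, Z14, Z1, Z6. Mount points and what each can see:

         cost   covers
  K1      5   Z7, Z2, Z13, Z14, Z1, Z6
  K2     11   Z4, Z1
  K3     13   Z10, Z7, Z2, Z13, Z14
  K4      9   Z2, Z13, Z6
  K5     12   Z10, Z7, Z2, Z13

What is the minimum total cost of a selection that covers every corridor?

28

K1, K2, K5 cover every corridor at cost 5 + 11 + 12 = 28.
Any cover uses at least 3 camera mounts; among all covering selections none totals below 28.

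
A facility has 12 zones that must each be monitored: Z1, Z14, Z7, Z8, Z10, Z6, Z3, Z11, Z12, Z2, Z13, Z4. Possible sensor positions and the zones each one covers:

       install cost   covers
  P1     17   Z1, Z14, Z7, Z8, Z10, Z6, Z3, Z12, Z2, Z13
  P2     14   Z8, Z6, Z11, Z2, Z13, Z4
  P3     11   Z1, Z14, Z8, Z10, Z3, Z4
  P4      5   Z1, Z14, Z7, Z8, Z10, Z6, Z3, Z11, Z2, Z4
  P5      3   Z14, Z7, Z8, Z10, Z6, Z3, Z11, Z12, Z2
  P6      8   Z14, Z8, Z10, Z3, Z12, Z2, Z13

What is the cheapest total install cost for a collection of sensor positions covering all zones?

13

P4, P6 cover every zone at install cost 5 + 8 = 13.
Any cover uses at least 2 sensor positions; among all covering selections none totals below 13.
Greedy by coverage-per-install cost would pick P5, P4, P6 for 16 — worse than the optimum 13.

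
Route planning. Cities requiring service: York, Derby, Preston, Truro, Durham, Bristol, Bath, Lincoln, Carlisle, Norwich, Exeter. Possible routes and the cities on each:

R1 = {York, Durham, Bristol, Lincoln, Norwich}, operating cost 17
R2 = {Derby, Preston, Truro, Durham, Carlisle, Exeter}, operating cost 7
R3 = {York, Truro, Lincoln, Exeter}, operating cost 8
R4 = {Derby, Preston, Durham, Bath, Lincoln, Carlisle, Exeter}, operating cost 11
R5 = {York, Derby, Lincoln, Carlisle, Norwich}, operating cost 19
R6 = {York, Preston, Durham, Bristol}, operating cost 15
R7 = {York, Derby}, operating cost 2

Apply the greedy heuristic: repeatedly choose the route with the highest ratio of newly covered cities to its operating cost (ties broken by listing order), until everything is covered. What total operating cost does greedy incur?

Pick 1: R7 adds 2 new (York, Derby) at operating cost 2 (ratio 2/2).
Pick 2: R2 adds 5 new (Preston, Truro, Durham, Carlisle, Exeter) at operating cost 7 (ratio 5/7).
Pick 3: R4 adds 2 new (Bath, Lincoln) at operating cost 11 (ratio 2/11).
Pick 4: R1 adds 2 new (Bristol, Norwich) at operating cost 17 (ratio 2/17).
Greedy total operating cost: 2 + 7 + 11 + 17 = 37. (The true optimum is 35, so greedy overshoots here.)

37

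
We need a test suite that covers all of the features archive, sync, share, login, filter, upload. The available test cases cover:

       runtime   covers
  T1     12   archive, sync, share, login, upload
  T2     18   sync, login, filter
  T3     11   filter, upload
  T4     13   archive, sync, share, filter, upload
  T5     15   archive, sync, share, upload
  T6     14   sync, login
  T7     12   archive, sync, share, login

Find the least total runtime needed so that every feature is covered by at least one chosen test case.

T1, T3 cover every feature at runtime 12 + 11 = 23.
Any cover uses at least 2 test cases; among all covering selections none totals below 23.

23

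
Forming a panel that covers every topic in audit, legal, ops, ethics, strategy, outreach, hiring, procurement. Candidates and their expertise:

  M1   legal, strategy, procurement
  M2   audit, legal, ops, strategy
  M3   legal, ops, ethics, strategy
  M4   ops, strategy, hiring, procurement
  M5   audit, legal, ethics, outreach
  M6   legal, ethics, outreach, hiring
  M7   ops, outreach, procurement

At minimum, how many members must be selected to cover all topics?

2

M4, M5 together cover {audit, legal, ops, ethics, strategy, outreach, hiring, procurement} — every topic.
No single member contains all 8 topics, so 2 is optimal.
Greedy (largest uncovered first) would take M2, M6, M1 — 3 members — but 2 suffice.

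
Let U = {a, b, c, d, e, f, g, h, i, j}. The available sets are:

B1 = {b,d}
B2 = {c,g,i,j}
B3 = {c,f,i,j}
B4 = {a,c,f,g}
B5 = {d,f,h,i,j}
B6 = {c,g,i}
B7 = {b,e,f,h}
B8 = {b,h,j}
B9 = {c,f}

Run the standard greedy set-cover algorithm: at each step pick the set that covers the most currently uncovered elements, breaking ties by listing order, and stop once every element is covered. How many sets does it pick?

Pick 1: B5 covers 5 new elements (d, f, h, i, j).
Pick 2: B4 covers 3 new elements (a, c, g).
Pick 3: B7 covers 2 new elements (b, e).
Greedy uses 3 sets.

3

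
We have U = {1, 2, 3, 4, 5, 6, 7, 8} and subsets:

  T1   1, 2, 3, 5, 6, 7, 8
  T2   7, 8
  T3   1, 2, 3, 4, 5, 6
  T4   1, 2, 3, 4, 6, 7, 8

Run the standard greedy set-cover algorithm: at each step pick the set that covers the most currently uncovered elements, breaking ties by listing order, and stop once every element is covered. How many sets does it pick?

Pick 1: T1 covers 7 new elements (1, 2, 3, 5, 6, 7, 8).
Pick 2: T3 covers 1 new elements (4).
Greedy uses 2 sets.

2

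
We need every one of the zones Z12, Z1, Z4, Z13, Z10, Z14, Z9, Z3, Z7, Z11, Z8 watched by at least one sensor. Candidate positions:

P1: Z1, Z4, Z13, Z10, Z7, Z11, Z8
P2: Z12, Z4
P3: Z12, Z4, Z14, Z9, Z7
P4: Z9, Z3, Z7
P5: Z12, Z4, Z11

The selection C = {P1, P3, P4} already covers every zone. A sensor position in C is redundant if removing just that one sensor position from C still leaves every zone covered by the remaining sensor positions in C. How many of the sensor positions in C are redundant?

0

Drop P1: Z1, Z13, Z10, Z11, … uncovered — not redundant.
Drop P3: Z12, Z14 uncovered — not redundant.
Drop P4: Z3 uncovered — not redundant.
None of the sensor positions in C is redundant.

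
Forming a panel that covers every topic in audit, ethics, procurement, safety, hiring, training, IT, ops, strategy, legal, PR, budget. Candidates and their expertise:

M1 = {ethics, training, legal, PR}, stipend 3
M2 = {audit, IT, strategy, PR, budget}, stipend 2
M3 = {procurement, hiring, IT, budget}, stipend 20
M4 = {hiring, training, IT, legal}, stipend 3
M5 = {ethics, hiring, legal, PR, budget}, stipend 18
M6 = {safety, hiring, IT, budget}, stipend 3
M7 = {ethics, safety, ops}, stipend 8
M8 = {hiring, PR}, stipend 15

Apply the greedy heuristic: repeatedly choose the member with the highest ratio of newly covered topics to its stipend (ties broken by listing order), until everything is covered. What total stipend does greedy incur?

36

Pick 1: M2 adds 5 new (audit, IT, strategy, PR, budget) at stipend 2 (ratio 5/2).
Pick 2: M1 adds 3 new (ethics, training, legal) at stipend 3 (ratio 3/3).
Pick 3: M6 adds 2 new (safety, hiring) at stipend 3 (ratio 2/3).
Pick 4: M7 adds 1 new (ops) at stipend 8 (ratio 1/8).
Pick 5: M3 adds 1 new (procurement) at stipend 20 (ratio 1/20).
Greedy total stipend: 2 + 3 + 3 + 8 + 20 = 36. (The true optimum is 33, so greedy overshoots here.)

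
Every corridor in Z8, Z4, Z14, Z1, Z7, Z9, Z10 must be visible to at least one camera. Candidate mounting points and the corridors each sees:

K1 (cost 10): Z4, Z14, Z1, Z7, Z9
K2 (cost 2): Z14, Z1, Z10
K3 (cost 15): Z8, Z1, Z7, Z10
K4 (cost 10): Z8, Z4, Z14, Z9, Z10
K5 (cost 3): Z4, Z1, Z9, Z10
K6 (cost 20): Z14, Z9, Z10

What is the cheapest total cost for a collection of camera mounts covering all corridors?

20

K1, K4 cover every corridor at cost 10 + 10 = 20.
Any cover uses at least 2 camera mounts; among all covering selections none totals below 20.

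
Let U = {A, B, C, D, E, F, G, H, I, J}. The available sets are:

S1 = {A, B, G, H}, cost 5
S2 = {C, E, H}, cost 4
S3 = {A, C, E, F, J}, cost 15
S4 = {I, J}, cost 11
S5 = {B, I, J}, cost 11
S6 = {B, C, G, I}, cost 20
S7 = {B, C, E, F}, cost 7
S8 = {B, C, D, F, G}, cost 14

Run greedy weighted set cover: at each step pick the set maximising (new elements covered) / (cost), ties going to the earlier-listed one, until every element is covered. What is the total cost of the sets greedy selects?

41

Pick 1: S1 adds 4 new (A, B, G, H) at cost 5 (ratio 4/5).
Pick 2: S2 adds 2 new (C, E) at cost 4 (ratio 2/4).
Pick 3: S4 adds 2 new (I, J) at cost 11 (ratio 2/11).
Pick 4: S7 adds 1 new (F) at cost 7 (ratio 1/7).
Pick 5: S8 adds 1 new (D) at cost 14 (ratio 1/14).
Greedy total cost: 5 + 4 + 11 + 7 + 14 = 41. (The true optimum is 34, so greedy overshoots here.)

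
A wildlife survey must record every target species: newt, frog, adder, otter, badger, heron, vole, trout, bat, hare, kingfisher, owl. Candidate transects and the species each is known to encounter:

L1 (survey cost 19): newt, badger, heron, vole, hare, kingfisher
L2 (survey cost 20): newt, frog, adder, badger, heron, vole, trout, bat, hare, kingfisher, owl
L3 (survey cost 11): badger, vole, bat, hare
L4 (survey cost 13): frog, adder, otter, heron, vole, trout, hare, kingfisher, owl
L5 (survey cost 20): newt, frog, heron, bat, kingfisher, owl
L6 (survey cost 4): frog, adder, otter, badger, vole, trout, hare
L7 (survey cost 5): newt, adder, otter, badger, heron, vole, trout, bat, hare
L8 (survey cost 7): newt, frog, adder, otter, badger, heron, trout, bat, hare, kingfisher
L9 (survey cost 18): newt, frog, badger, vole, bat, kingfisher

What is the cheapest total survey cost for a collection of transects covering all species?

18

L4, L7 cover every species at survey cost 13 + 5 = 18.
Any cover uses at least 2 transects; among all covering selections none totals below 18.
Greedy by coverage-per-survey cost would pick L7, L8, L4 for 25 — worse than the optimum 18.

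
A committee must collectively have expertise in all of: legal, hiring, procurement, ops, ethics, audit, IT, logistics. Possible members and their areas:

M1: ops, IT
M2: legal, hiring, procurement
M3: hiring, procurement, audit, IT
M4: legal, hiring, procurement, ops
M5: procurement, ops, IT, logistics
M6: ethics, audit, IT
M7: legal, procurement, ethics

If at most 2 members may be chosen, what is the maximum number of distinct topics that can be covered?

7

Choosing M4, M6 covers {legal, hiring, procurement, ops, ethics, audit, IT} — 7 topics.
No choice of 2 members does better; here logistics is left uncovered.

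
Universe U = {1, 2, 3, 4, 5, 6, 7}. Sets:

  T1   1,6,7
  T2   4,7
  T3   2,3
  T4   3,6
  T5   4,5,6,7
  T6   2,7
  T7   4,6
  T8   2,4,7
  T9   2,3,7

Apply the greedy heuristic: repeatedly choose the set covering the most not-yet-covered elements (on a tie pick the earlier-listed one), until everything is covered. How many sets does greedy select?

3

Pick 1: T5 covers 4 new elements (4, 5, 6, 7).
Pick 2: T3 covers 2 new elements (2, 3).
Pick 3: T1 covers 1 new elements (1).
Greedy uses 3 sets.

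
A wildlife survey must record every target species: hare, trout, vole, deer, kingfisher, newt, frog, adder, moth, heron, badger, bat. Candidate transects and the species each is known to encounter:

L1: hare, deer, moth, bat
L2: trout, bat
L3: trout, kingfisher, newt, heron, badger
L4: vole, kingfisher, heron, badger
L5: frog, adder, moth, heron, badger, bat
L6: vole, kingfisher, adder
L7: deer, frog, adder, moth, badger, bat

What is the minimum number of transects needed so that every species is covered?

L1, L3, L4, L5 together cover {hare, trout, vole, deer, kingfisher, newt, frog, adder, moth, heron, badger, bat} — every species.
No 3 of the 7 transects cover everything (all 35 triples fall short), so 4 is minimum.

4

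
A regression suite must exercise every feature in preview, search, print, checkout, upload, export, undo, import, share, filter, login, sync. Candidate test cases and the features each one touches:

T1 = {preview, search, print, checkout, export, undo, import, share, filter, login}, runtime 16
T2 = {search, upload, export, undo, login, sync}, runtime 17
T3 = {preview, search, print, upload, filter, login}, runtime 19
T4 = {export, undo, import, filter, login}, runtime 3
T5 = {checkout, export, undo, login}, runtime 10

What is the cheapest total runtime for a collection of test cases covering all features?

T1, T2 cover every feature at runtime 16 + 17 = 33.
Any cover uses at least 2 test cases; among all covering selections none totals below 33.

33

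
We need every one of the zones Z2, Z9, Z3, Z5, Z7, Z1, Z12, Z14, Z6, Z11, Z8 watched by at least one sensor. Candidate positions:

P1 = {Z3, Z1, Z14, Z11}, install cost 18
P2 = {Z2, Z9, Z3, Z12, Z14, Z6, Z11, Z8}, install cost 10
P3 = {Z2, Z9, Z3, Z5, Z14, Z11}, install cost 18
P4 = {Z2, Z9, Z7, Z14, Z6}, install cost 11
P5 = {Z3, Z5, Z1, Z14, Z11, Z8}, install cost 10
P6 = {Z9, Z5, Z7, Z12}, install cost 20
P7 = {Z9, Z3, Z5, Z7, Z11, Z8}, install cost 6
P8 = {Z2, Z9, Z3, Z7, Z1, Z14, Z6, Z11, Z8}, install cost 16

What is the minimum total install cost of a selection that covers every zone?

26

P2, P5, P7 cover every zone at install cost 10 + 10 + 6 = 26.
Any cover uses at least 2 sensor positions; among all covering selections none totals below 26.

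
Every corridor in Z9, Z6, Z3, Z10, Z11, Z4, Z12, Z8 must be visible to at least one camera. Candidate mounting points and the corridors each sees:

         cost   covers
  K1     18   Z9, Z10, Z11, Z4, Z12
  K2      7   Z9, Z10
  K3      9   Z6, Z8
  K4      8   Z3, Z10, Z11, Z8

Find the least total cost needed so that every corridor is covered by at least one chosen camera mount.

35

K1, K3, K4 cover every corridor at cost 18 + 9 + 8 = 35.
Any cover uses at least 3 camera mounts; among all covering selections none totals below 35.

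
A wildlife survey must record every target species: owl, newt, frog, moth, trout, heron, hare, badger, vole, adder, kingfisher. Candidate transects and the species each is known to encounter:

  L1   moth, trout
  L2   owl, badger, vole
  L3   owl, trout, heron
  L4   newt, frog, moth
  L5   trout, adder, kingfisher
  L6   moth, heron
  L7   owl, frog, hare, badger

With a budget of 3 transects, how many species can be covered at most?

Choosing L2, L4, L5 covers {owl, newt, frog, moth, trout, badger, vole, adder, kingfisher} — 9 species.
No choice of 3 transects does better; here heron, hare are left uncovered.

9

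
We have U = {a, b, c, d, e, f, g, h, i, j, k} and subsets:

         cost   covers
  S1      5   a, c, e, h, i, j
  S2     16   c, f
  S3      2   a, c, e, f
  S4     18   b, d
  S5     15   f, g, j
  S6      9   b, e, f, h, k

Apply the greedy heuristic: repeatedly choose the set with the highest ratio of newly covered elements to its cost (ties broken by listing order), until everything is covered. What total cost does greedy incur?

Pick 1: S3 adds 4 new (a, c, e, f) at cost 2 (ratio 4/2).
Pick 2: S1 adds 3 new (h, i, j) at cost 5 (ratio 3/5).
Pick 3: S6 adds 2 new (b, k) at cost 9 (ratio 2/9).
Pick 4: S5 adds 1 new (g) at cost 15 (ratio 1/15).
Pick 5: S4 adds 1 new (d) at cost 18 (ratio 1/18).
Greedy total cost: 2 + 5 + 9 + 15 + 18 = 49. (The true optimum is 47, so greedy overshoots here.)

49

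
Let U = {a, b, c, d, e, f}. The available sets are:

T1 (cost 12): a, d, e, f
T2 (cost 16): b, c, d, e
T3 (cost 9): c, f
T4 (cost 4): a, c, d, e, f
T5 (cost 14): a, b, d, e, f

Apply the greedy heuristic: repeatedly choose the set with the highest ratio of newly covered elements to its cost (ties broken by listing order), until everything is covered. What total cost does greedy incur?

18

Pick 1: T4 adds 5 new (a, c, d, e, f) at cost 4 (ratio 5/4).
Pick 2: T5 adds 1 new (b) at cost 14 (ratio 1/14).
Greedy total cost: 4 + 14 = 18.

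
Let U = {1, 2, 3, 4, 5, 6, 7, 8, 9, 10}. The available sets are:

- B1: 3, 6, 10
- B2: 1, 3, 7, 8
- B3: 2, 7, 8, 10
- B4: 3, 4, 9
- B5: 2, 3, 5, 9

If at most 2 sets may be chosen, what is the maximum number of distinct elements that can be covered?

Choosing B2, B5 covers {1, 2, 3, 5, 7, 8, 9} — 7 elements.
No choice of 2 sets does better; here 4, 6, 10 are left uncovered.

7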